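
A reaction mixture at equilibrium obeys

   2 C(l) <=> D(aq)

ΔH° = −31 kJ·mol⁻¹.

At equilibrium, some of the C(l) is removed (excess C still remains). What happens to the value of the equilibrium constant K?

unchanged

The equilibrium constant depends only on temperature. This perturbation changes neither the position of equilibrium nor K.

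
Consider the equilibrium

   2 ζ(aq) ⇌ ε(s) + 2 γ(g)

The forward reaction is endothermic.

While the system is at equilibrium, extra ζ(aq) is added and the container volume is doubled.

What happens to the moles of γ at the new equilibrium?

increases

Adding ζ (aq), a reactant, drives the reaction to the right.
Gas moles: reactants 0, products 2 (Δn_gas = +2). Expansion shifts the system toward the side with more moles of gas — to the right.
The net shift is to the right. γ is a product, so its amount increases.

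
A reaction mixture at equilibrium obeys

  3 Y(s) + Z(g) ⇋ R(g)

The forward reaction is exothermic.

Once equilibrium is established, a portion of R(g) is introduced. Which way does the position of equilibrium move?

Adding R (g), a product, drives the reaction to the left.

left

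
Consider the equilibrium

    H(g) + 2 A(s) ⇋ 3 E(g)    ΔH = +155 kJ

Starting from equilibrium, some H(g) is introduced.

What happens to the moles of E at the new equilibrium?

increases

Adding H (g), a reactant, drives the reaction to the right.
The net shift is to the right. E is a product, so its amount increases.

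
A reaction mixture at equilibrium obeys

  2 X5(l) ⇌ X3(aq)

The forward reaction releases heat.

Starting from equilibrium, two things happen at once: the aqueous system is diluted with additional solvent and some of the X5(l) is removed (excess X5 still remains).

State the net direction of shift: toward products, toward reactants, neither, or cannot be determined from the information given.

right

Dilution lowers every aqueous concentration by the same factor. Δn_aq = 1 − 0 = +1, so the system shifts toward the side with more dissolved moles — to the right.
X5 is a pure liquid; its activity is 1 regardless of amount, so Q is unaffected — no shift from this change.
Only the nonzero effect(s) matter; the net shift is to the right.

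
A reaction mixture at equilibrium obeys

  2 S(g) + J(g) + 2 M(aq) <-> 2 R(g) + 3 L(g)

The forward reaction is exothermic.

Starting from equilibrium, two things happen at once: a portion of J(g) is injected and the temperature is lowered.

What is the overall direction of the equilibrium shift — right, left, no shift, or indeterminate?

Adding J (g), a reactant, drives the reaction to the right.
The forward reaction is exothermic. Lowering T favours the exothermic direction — shift to the right.
All effects act in the same direction — net shift to the right.

right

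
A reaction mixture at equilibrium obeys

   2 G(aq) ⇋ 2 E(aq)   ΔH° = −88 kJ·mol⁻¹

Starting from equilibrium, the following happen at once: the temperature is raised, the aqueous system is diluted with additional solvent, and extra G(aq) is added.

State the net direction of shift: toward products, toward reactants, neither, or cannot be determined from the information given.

The forward reaction is exothermic. Raising T favours the endothermic direction — shift to the left.
Dilution scales every aqueous concentration by the same factor. Δn_aq = 2 − 2 = 0, so Q is unchanged — no shift.
Adding G (aq), a reactant, drives the reaction to the right.
The individual effects push in opposite directions; without quantitative information the net direction cannot be determined.

cannot be determined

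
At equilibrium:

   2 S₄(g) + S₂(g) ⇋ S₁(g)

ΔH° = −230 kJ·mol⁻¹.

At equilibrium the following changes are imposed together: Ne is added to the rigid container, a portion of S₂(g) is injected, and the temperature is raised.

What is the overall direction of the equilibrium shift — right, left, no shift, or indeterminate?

At constant volume, adding an inert gas leaves every reacting species' partial pressure unchanged, so Q is unchanged — no shift from this change.
Adding S₂ (g), a reactant, drives the reaction to the right.
The forward reaction is exothermic. Raising T favours the endothermic direction — shift to the left.
The individual effects push in opposite directions; without quantitative information the net direction cannot be determined.

cannot be determined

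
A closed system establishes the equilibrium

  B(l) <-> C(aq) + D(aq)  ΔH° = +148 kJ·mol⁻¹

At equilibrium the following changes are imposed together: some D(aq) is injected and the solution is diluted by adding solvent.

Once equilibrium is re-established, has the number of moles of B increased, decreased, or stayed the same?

Adding D (aq), a product, drives the reaction to the left.
Dilution lowers every aqueous concentration by the same factor. Δn_aq = 2 − 0 = +2, so the system shifts toward the side with more dissolved moles — to the right.
The two effects oppose each other, so the net shift — and hence the change in B — cannot be determined from the given information.

cannot be determined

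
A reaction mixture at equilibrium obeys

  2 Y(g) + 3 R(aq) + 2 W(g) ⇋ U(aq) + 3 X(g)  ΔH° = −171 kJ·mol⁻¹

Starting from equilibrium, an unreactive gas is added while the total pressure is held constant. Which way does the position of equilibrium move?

left

Adding inert gas at constant total pressure expands the volume and lowers every reacting partial pressure. With Δn_gas = 3 − 4 = -1, Q moves away from K toward the side with fewer gas moles, so the system shifts toward the side with more gas moles — to the left.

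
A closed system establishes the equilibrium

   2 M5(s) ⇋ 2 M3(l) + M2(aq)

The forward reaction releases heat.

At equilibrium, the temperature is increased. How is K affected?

decreases

K depends on temperature via the van 't Hoff relation. The forward reaction is exothermic, so raising T decreases K.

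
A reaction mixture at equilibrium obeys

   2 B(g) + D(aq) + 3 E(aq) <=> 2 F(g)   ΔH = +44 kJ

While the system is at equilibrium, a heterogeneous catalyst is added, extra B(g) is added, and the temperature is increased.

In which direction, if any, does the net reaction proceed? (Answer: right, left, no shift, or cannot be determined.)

right

A catalyst speeds both forward and reverse rates equally; it changes neither Q nor K — no shift from this change.
Adding B (g), a reactant, drives the reaction to the right.
The forward reaction is endothermic. Raising T favours the endothermic direction — shift to the right.
Only the nonzero effect(s) matter; the net shift is to the right.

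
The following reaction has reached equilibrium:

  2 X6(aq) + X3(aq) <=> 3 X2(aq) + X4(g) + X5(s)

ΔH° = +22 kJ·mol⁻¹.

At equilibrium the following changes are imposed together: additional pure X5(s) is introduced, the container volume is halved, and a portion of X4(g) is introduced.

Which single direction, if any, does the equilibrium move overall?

X5 is a pure solid; its activity is 1 regardless of amount, so Q is unaffected — no shift from this change.
Gas moles: reactants 0, products 1 (Δn_gas = +1). Compression shifts the system toward the side with fewer moles of gas — to the left.
Adding X4 (g), a product, drives the reaction to the left.
Only the nonzero effect(s) matter; the net shift is to the left.

left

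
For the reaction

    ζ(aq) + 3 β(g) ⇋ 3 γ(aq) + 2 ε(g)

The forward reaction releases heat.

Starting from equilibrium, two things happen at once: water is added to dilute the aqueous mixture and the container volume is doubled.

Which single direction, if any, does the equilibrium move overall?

cannot be determined

Dilution lowers every aqueous concentration by the same factor. Δn_aq = 3 − 1 = +2, so the system shifts toward the side with more dissolved moles — to the right.
Gas moles: reactants 3, products 2 (Δn_gas = -1). Expansion shifts the system toward the side with more moles of gas — to the left.
The individual effects push in opposite directions; without quantitative information the net direction cannot be determined.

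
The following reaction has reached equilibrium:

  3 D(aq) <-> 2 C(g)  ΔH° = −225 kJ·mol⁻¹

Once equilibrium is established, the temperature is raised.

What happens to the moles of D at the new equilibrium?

increases

The forward reaction is exothermic. Raising T favours the endothermic direction — shift to the left.
The net shift is to the left. D is a reactant, so its amount increases.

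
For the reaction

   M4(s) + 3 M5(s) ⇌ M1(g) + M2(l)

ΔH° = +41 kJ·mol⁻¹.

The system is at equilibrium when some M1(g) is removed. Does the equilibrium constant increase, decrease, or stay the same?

unchanged

The equilibrium constant depends only on temperature. This perturbation may move the position of equilibrium, but since T is unchanged, K itself is unchanged.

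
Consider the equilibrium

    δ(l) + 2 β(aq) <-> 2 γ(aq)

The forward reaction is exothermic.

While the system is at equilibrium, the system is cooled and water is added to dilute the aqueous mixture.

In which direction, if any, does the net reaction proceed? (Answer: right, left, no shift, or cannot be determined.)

right

The forward reaction is exothermic. Lowering T favours the exothermic direction — shift to the right.
Dilution scales every aqueous concentration by the same factor. Δn_aq = 2 − 2 = 0, so Q is unchanged — no shift.
Only the nonzero effect(s) matter; the net shift is to the right.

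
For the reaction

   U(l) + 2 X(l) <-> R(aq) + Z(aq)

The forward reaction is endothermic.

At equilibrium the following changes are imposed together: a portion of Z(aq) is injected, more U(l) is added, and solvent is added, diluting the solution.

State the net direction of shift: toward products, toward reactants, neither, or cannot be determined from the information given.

cannot be determined

Adding Z (aq), a product, drives the reaction to the left.
U is a pure liquid; its activity is 1 regardless of amount, so Q is unaffected — no shift from this change.
Dilution lowers every aqueous concentration by the same factor. Δn_aq = 2 − 0 = +2, so the system shifts toward the side with more dissolved moles — to the right.
The individual effects push in opposite directions; without quantitative information the net direction cannot be determined.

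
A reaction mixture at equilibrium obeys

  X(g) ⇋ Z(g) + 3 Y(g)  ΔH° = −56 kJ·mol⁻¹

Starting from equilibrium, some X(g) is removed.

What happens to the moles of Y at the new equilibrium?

Removing X (g), a reactant, drives the reaction to the left.
The net shift is to the left. Y is a product, so its amount decreases.

decreases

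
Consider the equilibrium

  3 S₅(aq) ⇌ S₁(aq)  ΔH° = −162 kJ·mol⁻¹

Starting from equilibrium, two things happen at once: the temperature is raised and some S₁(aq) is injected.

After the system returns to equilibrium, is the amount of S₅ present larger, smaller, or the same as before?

increases

The forward reaction is exothermic. Raising T favours the endothermic direction — shift to the left.
Adding S₁ (aq), a product, drives the reaction to the left.
The net shift is to the left. S₅ is a reactant, so its amount increases.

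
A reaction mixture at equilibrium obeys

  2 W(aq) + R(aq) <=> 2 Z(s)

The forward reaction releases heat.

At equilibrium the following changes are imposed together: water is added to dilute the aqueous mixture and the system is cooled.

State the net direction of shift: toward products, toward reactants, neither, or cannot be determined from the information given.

Dilution lowers every aqueous concentration by the same factor. Δn_aq = 0 − 3 = -3, so the system shifts toward the side with more dissolved moles — to the left.
The forward reaction is exothermic. Lowering T favours the exothermic direction — shift to the right.
The individual effects push in opposite directions; without quantitative information the net direction cannot be determined.

cannot be determined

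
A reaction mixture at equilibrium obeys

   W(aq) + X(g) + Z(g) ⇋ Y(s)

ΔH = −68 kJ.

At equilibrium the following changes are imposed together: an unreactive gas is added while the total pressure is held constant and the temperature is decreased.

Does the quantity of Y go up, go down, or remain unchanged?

Adding inert gas at constant total pressure expands the volume and lowers every reacting partial pressure. With Δn_gas = 0 − 2 = -2, Q moves away from K toward the side with fewer gas moles, so the system shifts toward the side with more gas moles — to the left.
The forward reaction is exothermic. Lowering T favours the exothermic direction — shift to the right.
The two effects oppose each other, so the net shift — and hence the change in Y — cannot be determined from the given information.

cannot be determined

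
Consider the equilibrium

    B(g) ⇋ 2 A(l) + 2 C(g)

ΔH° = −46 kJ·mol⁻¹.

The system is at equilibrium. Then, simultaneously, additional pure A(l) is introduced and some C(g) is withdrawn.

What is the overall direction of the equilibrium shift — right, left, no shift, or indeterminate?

A is a pure liquid; its activity is 1 regardless of amount, so Q is unaffected — no shift from this change.
Removing C (g), a product, drives the reaction to the right.
Only the nonzero effect(s) matter; the net shift is to the right.

right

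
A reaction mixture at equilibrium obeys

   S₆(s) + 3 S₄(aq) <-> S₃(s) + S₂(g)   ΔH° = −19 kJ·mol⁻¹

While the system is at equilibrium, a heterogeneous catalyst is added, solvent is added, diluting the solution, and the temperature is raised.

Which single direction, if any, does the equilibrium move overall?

A catalyst speeds both forward and reverse rates equally; it changes neither Q nor K — no shift from this change.
Dilution lowers every aqueous concentration by the same factor. Δn_aq = 0 − 3 = -3, so the system shifts toward the side with more dissolved moles — to the left.
The forward reaction is exothermic. Raising T favours the endothermic direction — shift to the left.
Only the nonzero effect(s) matter; the net shift is to the left.

left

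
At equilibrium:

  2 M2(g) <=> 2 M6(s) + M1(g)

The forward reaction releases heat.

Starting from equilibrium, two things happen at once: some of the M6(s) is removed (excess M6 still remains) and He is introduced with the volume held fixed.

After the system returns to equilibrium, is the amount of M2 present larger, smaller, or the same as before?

M6 is a pure solid; its activity is 1 regardless of amount, so Q is unaffected — no shift from this change.
At constant volume, adding an inert gas leaves every reacting species' partial pressure unchanged, so Q is unchanged — no shift from this change.
No net shift occurs, so the amount of M2 is unchanged.

unchanged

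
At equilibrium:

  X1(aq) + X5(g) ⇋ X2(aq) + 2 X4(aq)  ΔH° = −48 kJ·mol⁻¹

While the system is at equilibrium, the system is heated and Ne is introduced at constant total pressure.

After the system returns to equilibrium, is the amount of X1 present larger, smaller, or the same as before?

increases

The forward reaction is exothermic. Raising T favours the endothermic direction — shift to the left.
Adding inert gas at constant total pressure expands the volume and lowers every reacting partial pressure. With Δn_gas = 0 − 1 = -1, Q moves away from K toward the side with fewer gas moles, so the system shifts toward the side with more gas moles — to the left.
The net shift is to the left. X1 is a reactant, so its amount increases.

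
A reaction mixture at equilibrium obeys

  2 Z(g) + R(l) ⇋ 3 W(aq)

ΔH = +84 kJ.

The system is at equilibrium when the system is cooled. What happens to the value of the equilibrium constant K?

K depends on temperature via the van 't Hoff relation. The forward reaction is endothermic, so lowering T decreases K.

decreases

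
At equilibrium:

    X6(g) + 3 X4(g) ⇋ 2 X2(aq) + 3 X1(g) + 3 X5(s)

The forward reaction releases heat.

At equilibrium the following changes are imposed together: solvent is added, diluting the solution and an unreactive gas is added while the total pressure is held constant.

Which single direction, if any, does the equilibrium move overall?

cannot be determined

Dilution lowers every aqueous concentration by the same factor. Δn_aq = 2 − 0 = +2, so the system shifts toward the side with more dissolved moles — to the right.
Adding inert gas at constant total pressure expands the volume and lowers every reacting partial pressure. With Δn_gas = 3 − 4 = -1, Q moves away from K toward the side with fewer gas moles, so the system shifts toward the side with more gas moles — to the left.
The individual effects push in opposite directions; without quantitative information the net direction cannot be determined.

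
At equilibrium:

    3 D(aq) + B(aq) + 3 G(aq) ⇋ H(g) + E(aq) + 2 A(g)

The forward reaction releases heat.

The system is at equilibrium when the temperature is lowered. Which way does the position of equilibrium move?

The forward reaction is exothermic. Lowering T favours the exothermic direction — shift to the right.

right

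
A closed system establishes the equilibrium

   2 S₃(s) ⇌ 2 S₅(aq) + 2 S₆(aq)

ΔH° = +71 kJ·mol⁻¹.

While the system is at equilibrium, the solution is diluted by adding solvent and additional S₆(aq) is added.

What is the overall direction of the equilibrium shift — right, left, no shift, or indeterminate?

Dilution lowers every aqueous concentration by the same factor. Δn_aq = 4 − 0 = +4, so the system shifts toward the side with more dissolved moles — to the right.
Adding S₆ (aq), a product, drives the reaction to the left.
The individual effects push in opposite directions; without quantitative information the net direction cannot be determined.

cannot be determined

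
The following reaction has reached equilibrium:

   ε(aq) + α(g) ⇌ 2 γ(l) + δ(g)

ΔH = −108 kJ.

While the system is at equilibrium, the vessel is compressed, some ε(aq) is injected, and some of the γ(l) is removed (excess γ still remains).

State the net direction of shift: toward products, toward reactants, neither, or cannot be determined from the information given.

Gas moles: reactants 1, products 1. Δn_gas = 0, so a volume change leaves Q equal to K — no shift from this change.
Adding ε (aq), a reactant, drives the reaction to the right.
γ is a pure liquid; its activity is 1 regardless of amount, so Q is unaffected — no shift from this change.
Only the nonzero effect(s) matter; the net shift is to the right.

right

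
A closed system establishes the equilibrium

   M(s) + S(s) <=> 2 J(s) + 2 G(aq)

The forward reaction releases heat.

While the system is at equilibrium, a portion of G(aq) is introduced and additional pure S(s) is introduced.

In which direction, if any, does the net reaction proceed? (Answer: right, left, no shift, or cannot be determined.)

Adding G (aq), a product, drives the reaction to the left.
S is a pure solid; its activity is 1 regardless of amount, so Q is unaffected — no shift from this change.
Only the nonzero effect(s) matter; the net shift is to the left.

left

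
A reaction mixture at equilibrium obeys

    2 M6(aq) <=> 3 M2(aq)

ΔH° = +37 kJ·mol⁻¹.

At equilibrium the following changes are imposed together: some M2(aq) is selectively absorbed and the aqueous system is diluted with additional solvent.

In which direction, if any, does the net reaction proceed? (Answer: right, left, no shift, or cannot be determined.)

Removing M2 (aq), a product, drives the reaction to the right.
Dilution lowers every aqueous concentration by the same factor. Δn_aq = 3 − 2 = +1, so the system shifts toward the side with more dissolved moles — to the right.
All effects act in the same direction — net shift to the right.

right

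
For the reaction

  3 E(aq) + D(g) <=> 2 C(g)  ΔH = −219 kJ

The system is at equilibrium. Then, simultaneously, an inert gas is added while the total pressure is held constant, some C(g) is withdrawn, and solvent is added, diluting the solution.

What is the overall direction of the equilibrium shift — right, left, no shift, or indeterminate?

Adding inert gas at constant total pressure expands the volume and lowers every reacting partial pressure. With Δn_gas = 2 − 1 = +1, Q moves away from K toward the side with fewer gas moles, so the system shifts toward the side with more gas moles — to the right.
Removing C (g), a product, drives the reaction to the right.
Dilution lowers every aqueous concentration by the same factor. Δn_aq = 0 − 3 = -3, so the system shifts toward the side with more dissolved moles — to the left.
The individual effects push in opposite directions; without quantitative information the net direction cannot be determined.

cannot be determined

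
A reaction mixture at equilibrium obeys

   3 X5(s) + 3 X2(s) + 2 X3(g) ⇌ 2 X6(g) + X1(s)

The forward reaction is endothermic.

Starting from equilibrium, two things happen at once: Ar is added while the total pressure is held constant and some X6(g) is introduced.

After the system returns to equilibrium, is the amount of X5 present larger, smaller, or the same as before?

increases

Adding inert gas at constant total pressure expands the volume, scaling every reacting partial pressure by the same factor. Δn_gas = 2 − 2 = 0, so Q is unchanged — no shift.
Adding X6 (g), a product, drives the reaction to the left.
The net shift is to the left. X5 is a reactant, so its amount increases.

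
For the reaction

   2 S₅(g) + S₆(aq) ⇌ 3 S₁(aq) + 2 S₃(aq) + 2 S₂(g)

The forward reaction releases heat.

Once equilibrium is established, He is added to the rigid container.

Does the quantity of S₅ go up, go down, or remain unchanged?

At constant volume, adding an inert gas leaves every reacting species' partial pressure unchanged, so Q is unchanged — no shift from this change.
No net shift occurs, so the amount of S₅ is unchanged.

unchanged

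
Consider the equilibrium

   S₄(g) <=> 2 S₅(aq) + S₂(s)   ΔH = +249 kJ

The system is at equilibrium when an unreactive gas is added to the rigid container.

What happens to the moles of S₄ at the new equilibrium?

At constant volume, adding an inert gas leaves every reacting species' partial pressure unchanged, so Q is unchanged — no shift from this change.
No net shift occurs, so the amount of S₄ is unchanged.

unchanged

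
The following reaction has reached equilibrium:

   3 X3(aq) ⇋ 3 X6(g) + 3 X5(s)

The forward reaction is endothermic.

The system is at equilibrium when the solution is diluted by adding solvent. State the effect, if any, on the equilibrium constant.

The equilibrium constant depends only on temperature. This perturbation may move the position of equilibrium, but since T is unchanged, K itself is unchanged.

unchanged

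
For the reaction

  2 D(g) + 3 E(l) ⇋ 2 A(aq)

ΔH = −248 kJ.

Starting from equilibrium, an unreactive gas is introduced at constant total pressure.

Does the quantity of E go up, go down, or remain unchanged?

increases

Adding inert gas at constant total pressure expands the volume and lowers every reacting partial pressure. With Δn_gas = 0 − 2 = -2, Q moves away from K toward the side with fewer gas moles, so the system shifts toward the side with more gas moles — to the left.
The net shift is to the left. E is a reactant, so its amount increases.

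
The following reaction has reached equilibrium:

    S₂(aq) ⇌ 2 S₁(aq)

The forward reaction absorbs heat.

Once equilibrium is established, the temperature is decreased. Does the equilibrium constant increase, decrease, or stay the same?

decreases

K depends on temperature via the van 't Hoff relation. The forward reaction is endothermic, so lowering T decreases K.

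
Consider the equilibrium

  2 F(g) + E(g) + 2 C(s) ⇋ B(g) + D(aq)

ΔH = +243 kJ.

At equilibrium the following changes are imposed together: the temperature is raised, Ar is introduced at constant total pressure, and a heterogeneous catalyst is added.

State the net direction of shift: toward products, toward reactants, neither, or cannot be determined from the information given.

cannot be determined

The forward reaction is endothermic. Raising T favours the endothermic direction — shift to the right.
Adding inert gas at constant total pressure expands the volume and lowers every reacting partial pressure. With Δn_gas = 1 − 3 = -2, Q moves away from K toward the side with fewer gas moles, so the system shifts toward the side with more gas moles — to the left.
A catalyst speeds both forward and reverse rates equally; it changes neither Q nor K — no shift from this change.
The individual effects push in opposite directions; without quantitative information the net direction cannot be determined.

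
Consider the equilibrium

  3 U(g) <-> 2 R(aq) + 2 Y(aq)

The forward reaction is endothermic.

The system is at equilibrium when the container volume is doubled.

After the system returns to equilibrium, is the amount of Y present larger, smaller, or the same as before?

Gas moles: reactants 3, products 0 (Δn_gas = -3). Expansion shifts the system toward the side with more moles of gas — to the left.
The net shift is to the left. Y is a product, so its amount decreases.

decreases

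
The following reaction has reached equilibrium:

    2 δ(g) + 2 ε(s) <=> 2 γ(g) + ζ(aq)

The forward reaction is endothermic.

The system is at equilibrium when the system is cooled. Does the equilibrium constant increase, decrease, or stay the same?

decreases

K depends on temperature via the van 't Hoff relation. The forward reaction is endothermic, so lowering T decreases K.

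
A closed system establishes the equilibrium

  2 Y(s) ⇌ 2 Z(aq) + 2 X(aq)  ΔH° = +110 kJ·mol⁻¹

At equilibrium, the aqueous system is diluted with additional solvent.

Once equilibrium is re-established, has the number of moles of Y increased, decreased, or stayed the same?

decreases

Dilution lowers every aqueous concentration by the same factor. Δn_aq = 4 − 0 = +4, so the system shifts toward the side with more dissolved moles — to the right.
The net shift is to the right. Y is a reactant, so its amount decreases.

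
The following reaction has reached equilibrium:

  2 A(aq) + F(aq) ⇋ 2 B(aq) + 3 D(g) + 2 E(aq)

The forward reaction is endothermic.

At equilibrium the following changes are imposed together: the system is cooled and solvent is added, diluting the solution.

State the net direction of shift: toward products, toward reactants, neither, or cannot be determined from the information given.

The forward reaction is endothermic. Lowering T favours the exothermic direction — shift to the left.
Dilution lowers every aqueous concentration by the same factor. Δn_aq = 4 − 3 = +1, so the system shifts toward the side with more dissolved moles — to the right.
The individual effects push in opposite directions; without quantitative information the net direction cannot be determined.

cannot be determined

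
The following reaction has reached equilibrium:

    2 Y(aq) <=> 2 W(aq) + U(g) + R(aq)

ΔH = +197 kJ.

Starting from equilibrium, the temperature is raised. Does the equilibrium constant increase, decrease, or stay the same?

increases

K depends on temperature via the van 't Hoff relation. The forward reaction is endothermic, so raising T increases K.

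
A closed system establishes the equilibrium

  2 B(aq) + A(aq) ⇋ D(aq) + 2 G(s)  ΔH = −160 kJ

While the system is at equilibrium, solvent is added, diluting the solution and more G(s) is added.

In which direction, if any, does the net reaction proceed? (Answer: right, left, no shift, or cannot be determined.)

Dilution lowers every aqueous concentration by the same factor. Δn_aq = 1 − 3 = -2, so the system shifts toward the side with more dissolved moles — to the left.
G is a pure solid; its activity is 1 regardless of amount, so Q is unaffected — no shift from this change.
Only the nonzero effect(s) matter; the net shift is to the left.

left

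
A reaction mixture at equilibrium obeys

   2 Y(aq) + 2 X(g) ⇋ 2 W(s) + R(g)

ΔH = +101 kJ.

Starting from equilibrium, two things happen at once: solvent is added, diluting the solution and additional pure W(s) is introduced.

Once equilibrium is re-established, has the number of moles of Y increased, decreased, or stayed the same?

increases

Dilution lowers every aqueous concentration by the same factor. Δn_aq = 0 − 2 = -2, so the system shifts toward the side with more dissolved moles — to the left.
W is a pure solid; its activity is 1 regardless of amount, so Q is unaffected — no shift from this change.
The net shift is to the left. Y is a reactant, so its amount increases.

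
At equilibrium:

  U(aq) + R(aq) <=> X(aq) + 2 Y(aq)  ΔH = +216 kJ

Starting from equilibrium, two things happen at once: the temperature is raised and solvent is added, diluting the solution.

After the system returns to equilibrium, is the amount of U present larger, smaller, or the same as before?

The forward reaction is endothermic. Raising T favours the endothermic direction — shift to the right.
Dilution lowers every aqueous concentration by the same factor. Δn_aq = 3 − 2 = +1, so the system shifts toward the side with more dissolved moles — to the right.
The net shift is to the right. U is a reactant, so its amount decreases.

decreases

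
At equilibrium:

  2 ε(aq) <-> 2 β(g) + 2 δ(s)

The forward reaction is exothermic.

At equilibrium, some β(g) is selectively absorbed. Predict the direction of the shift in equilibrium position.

Removing β (g), a product, drives the reaction to the right.

right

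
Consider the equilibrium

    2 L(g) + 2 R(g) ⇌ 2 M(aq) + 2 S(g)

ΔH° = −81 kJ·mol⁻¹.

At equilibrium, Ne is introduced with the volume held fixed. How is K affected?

unchanged

The equilibrium constant depends only on temperature. This perturbation changes neither the position of equilibrium nor K.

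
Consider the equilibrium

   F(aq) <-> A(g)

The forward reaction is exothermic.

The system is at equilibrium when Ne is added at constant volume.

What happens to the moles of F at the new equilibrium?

unchanged

At constant volume, adding an inert gas leaves every reacting species' partial pressure unchanged, so Q is unchanged — no shift from this change.
No net shift occurs, so the amount of F is unchanged.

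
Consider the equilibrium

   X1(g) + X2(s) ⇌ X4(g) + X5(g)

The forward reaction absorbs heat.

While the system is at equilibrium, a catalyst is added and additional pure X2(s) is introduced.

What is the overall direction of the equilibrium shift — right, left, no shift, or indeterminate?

no shift

A catalyst speeds both forward and reverse rates equally; it changes neither Q nor K — no shift from this change.
X2 is a pure solid; its activity is 1 regardless of amount, so Q is unaffected — no shift from this change.
None of the changes alters Q relative to K, so there is no net shift.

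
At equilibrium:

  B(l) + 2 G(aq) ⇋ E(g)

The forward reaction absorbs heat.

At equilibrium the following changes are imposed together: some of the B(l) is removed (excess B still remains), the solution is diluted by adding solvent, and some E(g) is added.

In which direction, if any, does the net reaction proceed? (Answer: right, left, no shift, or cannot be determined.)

left

B is a pure liquid; its activity is 1 regardless of amount, so Q is unaffected — no shift from this change.
Dilution lowers every aqueous concentration by the same factor. Δn_aq = 0 − 2 = -2, so the system shifts toward the side with more dissolved moles — to the left.
Adding E (g), a product, drives the reaction to the left.
Only the nonzero effect(s) matter; the net shift is to the left.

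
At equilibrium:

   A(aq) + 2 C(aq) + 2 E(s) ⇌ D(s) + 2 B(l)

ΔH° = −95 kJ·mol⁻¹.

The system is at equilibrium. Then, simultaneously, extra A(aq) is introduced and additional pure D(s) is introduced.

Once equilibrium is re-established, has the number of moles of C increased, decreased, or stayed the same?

Adding A (aq), a reactant, drives the reaction to the right.
D is a pure solid; its activity is 1 regardless of amount, so Q is unaffected — no shift from this change.
The net shift is to the right. C is a reactant, so its amount decreases.

decreases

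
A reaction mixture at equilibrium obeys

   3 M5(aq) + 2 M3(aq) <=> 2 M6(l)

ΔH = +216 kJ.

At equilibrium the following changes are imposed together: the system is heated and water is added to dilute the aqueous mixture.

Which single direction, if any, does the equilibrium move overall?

The forward reaction is endothermic. Raising T favours the endothermic direction — shift to the right.
Dilution lowers every aqueous concentration by the same factor. Δn_aq = 0 − 5 = -5, so the system shifts toward the side with more dissolved moles — to the left.
The individual effects push in opposite directions; without quantitative information the net direction cannot be determined.

cannot be determined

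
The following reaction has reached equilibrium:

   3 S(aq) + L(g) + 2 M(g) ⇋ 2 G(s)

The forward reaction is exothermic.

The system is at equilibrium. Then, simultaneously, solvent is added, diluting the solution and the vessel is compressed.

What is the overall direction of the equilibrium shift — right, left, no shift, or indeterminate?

Dilution lowers every aqueous concentration by the same factor. Δn_aq = 0 − 3 = -3, so the system shifts toward the side with more dissolved moles — to the left.
Gas moles: reactants 3, products 0 (Δn_gas = -3). Compression shifts the system toward the side with fewer moles of gas — to the right.
The individual effects push in opposite directions; without quantitative information the net direction cannot be determined.

cannot be determined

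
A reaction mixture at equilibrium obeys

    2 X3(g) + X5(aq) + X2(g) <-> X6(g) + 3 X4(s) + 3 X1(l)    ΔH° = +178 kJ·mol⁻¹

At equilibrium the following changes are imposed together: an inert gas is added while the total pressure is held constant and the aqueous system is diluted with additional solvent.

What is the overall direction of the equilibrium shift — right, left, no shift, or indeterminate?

left

Adding inert gas at constant total pressure expands the volume and lowers every reacting partial pressure. With Δn_gas = 1 − 3 = -2, Q moves away from K toward the side with fewer gas moles, so the system shifts toward the side with more gas moles — to the left.
Dilution lowers every aqueous concentration by the same factor. Δn_aq = 0 − 1 = -1, so the system shifts toward the side with more dissolved moles — to the left.
All effects act in the same direction — net shift to the left.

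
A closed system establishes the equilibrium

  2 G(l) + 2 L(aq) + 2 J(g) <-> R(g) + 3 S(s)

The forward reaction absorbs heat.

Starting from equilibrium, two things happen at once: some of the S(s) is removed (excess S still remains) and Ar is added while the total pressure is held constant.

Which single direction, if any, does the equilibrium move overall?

left

S is a pure solid; its activity is 1 regardless of amount, so Q is unaffected — no shift from this change.
Adding inert gas at constant total pressure expands the volume and lowers every reacting partial pressure. With Δn_gas = 1 − 2 = -1, Q moves away from K toward the side with fewer gas moles, so the system shifts toward the side with more gas moles — to the left.
Only the nonzero effect(s) matter; the net shift is to the left.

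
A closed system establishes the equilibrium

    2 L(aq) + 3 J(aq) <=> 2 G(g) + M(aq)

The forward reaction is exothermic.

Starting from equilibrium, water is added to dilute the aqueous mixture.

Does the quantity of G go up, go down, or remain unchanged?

decreases

Dilution lowers every aqueous concentration by the same factor. Δn_aq = 1 − 5 = -4, so the system shifts toward the side with more dissolved moles — to the left.
The net shift is to the left. G is a product, so its amount decreases.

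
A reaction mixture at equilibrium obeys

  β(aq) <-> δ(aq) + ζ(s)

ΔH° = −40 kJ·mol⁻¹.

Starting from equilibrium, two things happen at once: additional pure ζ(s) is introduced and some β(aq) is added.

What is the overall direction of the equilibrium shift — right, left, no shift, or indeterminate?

ζ is a pure solid; its activity is 1 regardless of amount, so Q is unaffected — no shift from this change.
Adding β (aq), a reactant, drives the reaction to the right.
Only the nonzero effect(s) matter; the net shift is to the right.

right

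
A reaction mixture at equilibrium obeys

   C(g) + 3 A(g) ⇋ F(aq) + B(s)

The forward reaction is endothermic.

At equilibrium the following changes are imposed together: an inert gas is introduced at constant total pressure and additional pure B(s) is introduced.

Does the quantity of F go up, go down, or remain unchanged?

decreases

Adding inert gas at constant total pressure expands the volume and lowers every reacting partial pressure. With Δn_gas = 0 − 4 = -4, Q moves away from K toward the side with fewer gas moles, so the system shifts toward the side with more gas moles — to the left.
B is a pure solid; its activity is 1 regardless of amount, so Q is unaffected — no shift from this change.
The net shift is to the left. F is a product, so its amount decreases.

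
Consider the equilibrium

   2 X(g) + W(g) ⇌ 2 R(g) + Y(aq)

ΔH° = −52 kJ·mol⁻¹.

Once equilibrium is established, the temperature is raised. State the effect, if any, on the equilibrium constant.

decreases

K depends on temperature via the van 't Hoff relation. The forward reaction is exothermic, so raising T decreases K.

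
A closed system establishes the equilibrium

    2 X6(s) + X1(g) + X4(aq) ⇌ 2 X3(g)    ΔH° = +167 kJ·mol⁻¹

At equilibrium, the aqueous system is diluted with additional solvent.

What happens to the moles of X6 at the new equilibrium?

Dilution lowers every aqueous concentration by the same factor. Δn_aq = 0 − 1 = -1, so the system shifts toward the side with more dissolved moles — to the left.
The net shift is to the left. X6 is a reactant, so its amount increases.

increases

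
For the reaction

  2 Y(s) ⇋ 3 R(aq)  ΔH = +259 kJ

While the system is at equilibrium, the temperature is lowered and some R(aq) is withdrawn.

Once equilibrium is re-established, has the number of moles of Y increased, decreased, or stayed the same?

The forward reaction is endothermic. Lowering T favours the exothermic direction — shift to the left.
Removing R (aq), a product, drives the reaction to the right.
The two effects oppose each other, so the net shift — and hence the change in Y — cannot be determined from the given information.

cannot be determined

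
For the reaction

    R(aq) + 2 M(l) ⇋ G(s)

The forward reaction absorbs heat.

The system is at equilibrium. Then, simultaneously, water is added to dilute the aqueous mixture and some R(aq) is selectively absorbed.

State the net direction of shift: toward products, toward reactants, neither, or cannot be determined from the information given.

left

Dilution lowers every aqueous concentration by the same factor. Δn_aq = 0 − 1 = -1, so the system shifts toward the side with more dissolved moles — to the left.
Removing R (aq), a reactant, drives the reaction to the left.
All effects act in the same direction — net shift to the left.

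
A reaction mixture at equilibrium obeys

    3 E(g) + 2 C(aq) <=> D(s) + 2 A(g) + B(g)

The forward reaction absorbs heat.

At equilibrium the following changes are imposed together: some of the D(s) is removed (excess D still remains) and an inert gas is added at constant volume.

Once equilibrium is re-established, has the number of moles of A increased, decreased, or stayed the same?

unchanged

D is a pure solid; its activity is 1 regardless of amount, so Q is unaffected — no shift from this change.
At constant volume, adding an inert gas leaves every reacting species' partial pressure unchanged, so Q is unchanged — no shift from this change.
No net shift occurs, so the amount of A is unchanged.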